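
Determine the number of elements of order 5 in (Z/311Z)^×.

φ(311) = 311 − 1 = 310 = 2 · 5 · 31.
In a cyclic group of order 310, there are φ(d) elements of order d for each divisor d of 310, and zero for non-divisors.
5 | 310, and φ(5) = 5 − 1 = 4.

4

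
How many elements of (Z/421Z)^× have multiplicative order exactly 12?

4

φ(421) = 421 − 1 = 420 = 2^2 · 3 · 5 · 7.
In a cyclic group of order 420, there are φ(d) elements of order d for each divisor d of 420, and zero for non-divisors.
12 = 2^2 · 3 divides 420, and φ(12) = 4.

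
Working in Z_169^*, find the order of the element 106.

Since 106 ∈ (Z/169Z)^×, its order divides φ(169) = φ(13^2) = 13·(13−1) = 156 = 2^2 · 3 · 13.
Divisors of 156: 1, 2, 3, 4, 6, 12, 13, 26, 39, 52, 78, 156.
Check 106^d mod 169 for each divisor in increasing order:
106^1 ≡ 106 (mod 169)
106^2 ≡ 82 (mod 169)
106^3 ≡ 73 (mod 169)
106^4 ≡ 133 (mod 169)
106^6 ≡ 90 (mod 169)
106^12 ≡ 157 (mod 169)
106^13 ≡ 80 (mod 169)
106^26 ≡ 147 (mod 169)
106^39 ≡ 99 (mod 169)
106^52 ≡ 146 (mod 169)
106^78 ≡ 168 (mod 169)
106^156 ≡ 1 (mod 169) ✓
Therefore the multiplicative order of 106 modulo 169 is 156.

156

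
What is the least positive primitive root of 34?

3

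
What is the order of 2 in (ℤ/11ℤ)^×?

10

ord(2) | φ(11) = 11 − 1 = 10 = 2 · 5.
Divisors of 10: 1, 2, 5, 10.
Check 2^d mod 11 for each divisor in increasing order:
2^1 ≡ 2
2^2 ≡ 4
2^5 ≡ 10
2^10 ≡ 1
The smallest such exponent is 10, so the order of 2 is 10.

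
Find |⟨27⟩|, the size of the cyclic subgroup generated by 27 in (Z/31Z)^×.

10

ord(27) | φ(31) = 31 − 1 = 30 = 2 · 3 · 5.
Divisors of 30: 1, 2, 3, 5, 6, 10, 15, 30.
Evaluate successive powers at the divisors of 30:
27^1 ≡ 27 (mod 31)
27^2 ≡ 16 (mod 31)
27^3 ≡ 29 (mod 31)
27^5 ≡ 30 (mod 31)
27^6 ≡ 4 (mod 31)
27^10 ≡ 1 (mod 31) ✓
The smallest such exponent is 10, so the order of 27 is 10.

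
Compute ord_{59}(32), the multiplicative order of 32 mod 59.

58

The order of 32 must divide φ(59) = 59 − 1 = 58 = 2 · 29.
Divisors of 58: 1, 2, 29, 58.
Test each divisor d:
32^1 ≡ 32
32^2 ≡ 21
32^29 ≡ 58
32^58 ≡ 1
The smallest such exponent is 58, so the order of 32 is 58.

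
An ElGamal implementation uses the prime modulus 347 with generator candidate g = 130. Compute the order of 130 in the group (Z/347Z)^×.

173

The order of 130 must divide φ(347) = 347 − 1 = 346 = 2 · 173.
Divisors of 346: 1, 2, 173, 346.
Check 130^d mod 347 for each divisor in increasing order:
130^1 ≡ 130 (mod 347)
130^2 ≡ 244 (mod 347)
130^173 ≡ 1 (mod 347) ✓
So ord_347(130) = 173.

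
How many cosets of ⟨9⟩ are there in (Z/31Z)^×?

2

By Lagrange's theorem, ord_31(9) divides φ(31) = 31 − 1 = 30 = 2 · 3 · 5.
Divisors of 30: 1, 2, 3, 5, 6, 10, 15, 30.
Compute 9^d (mod 31) for the divisors d until we hit 1:
9^1 ≡ 9 (mod 31)
9^2 ≡ 19 (mod 31)
9^3 ≡ 16 (mod 31)
9^5 ≡ 25 (mod 31)
9^6 ≡ 8 (mod 31)
9^10 ≡ 5 (mod 31)
9^15 ≡ 1 (mod 31) ✓
The order of 9 is 15, so the subgroup it generates has 15 elements.
[(Z/31Z)^× : ⟨9⟩] = 30/15 = 2.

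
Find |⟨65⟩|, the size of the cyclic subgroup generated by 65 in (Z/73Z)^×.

By Lagrange's theorem, ord_73(65) divides φ(73) = 73 − 1 = 72 = 2^3 · 3^2.
Divisors of 72: 1, 2, 3, 4, 6, 8, 9, 12, 18, 24, 36, 72.
Test each divisor d:
65^1 ≡ 65
65^2 ≡ 64
65^3 ≡ 72
65^4 ≡ 8
65^6 ≡ 1
The smallest such exponent is 6, so the order of 65 is 6.

6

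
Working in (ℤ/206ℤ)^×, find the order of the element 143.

Since 143 ∈ (Z/206Z)^×, its order divides φ(206) = φ(2)·φ(103) = 1·102 = 102 = 2 · 3 · 17.
Divisors of 102: 1, 2, 3, 6, 17, 34, 51, 102.
Check 143^d mod 206 for each divisor in increasing order:
143^1 ≡ 143
143^2 ≡ 55
143^3 ≡ 37
143^6 ≡ 133
143^17 ≡ 57
143^34 ≡ 159
143^51 ≡ 205
143^102 ≡ 1
Hence ord(143) = 102.

102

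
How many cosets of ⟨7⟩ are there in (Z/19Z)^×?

6

ord(7) | φ(19) = 19 − 1 = 18 = 2 · 3^2.
Divisors of 18: 1, 2, 3, 6, 9, 18.
Test each divisor d:
7^1 ≡ 7
7^2 ≡ 11
7^3 ≡ 1
Thus |⟨7⟩| = ord(7) = 3.
[(Z/19Z)^× : ⟨7⟩] = 18/3 = 6.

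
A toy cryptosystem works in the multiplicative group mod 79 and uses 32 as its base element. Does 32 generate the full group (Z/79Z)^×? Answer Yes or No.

No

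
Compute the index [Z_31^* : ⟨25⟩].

10

Since 25 ∈ (Z/31Z)^×, its order divides φ(31) = 31 − 1 = 30 = 2 · 3 · 5.
Divisors of 30: 1, 2, 3, 5, 6, 10, 15, 30.
Evaluate successive powers at the divisors of 30:
25^1 ≡ 25 (mod 31)
25^2 ≡ 5 (mod 31)
25^3 ≡ 1 (mod 31) ✓
Thus |⟨25⟩| = ord(25) = 3.
The index is φ(31) / ord(25) = 30 / 3 = 10.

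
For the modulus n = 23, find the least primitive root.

5

φ(23) = 23 − 1 = 22 = 2 · 11.
g is a primitive root iff g^(22/q) ≢ 1 (mod 23) for each prime q ∈ {2, 11}.
g = 2: 2^11 ≡ 1 — hits 1, so not a primitive root.
g = 3: 3^11 ≡ 1 — hits 1, so not a primitive root.
g = 4: 4^11 ≡ 1 — hits 1, so not a primitive root.
g = 5: 5^11 ≡ 22; 5^2 ≡ 2 — none is 1, so 5 is a primitive root.
So 5 is the smallest generator of (Z/23Z)^×.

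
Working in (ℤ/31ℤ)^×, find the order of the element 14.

By Lagrange's theorem, ord_31(14) divides φ(31) = 31 − 1 = 30 = 2 · 3 · 5.
Divisors of 30: 1, 2, 3, 5, 6, 10, 15, 30.
Compute 14^d (mod 31) for the divisors d until we hit 1:
14^1 ≡ 14
14^2 ≡ 10
14^3 ≡ 16
14^5 ≡ 5
14^6 ≡ 8
14^10 ≡ 25
14^15 ≡ 1
So ord_31(14) = 15.

15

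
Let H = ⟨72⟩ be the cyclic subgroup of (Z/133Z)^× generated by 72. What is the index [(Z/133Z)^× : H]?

6

The order of 72 must divide φ(133) = φ(7·19) = (7−1)·(19−1) = 6·18 = 108 = 2^2 · 3^3.
Divisors of 108: 1, 2, 3, 4, 6, 9, 12, 18, 27, 36, 54, 108.
Check 72^d mod 133 for each divisor in increasing order:
72^1 ≡ 72 (mod 133)
72^2 ≡ 130 (mod 133)
72^3 ≡ 50 (mod 133)
72^4 ≡ 9 (mod 133)
72^6 ≡ 106 (mod 133)
72^9 ≡ 113 (mod 133)
72^12 ≡ 64 (mod 133)
72^18 ≡ 1 (mod 133) ✓
The order of 72 is 18, so the subgroup it generates has 18 elements.
[(Z/133Z)^× : ⟨72⟩] = 108/18 = 6.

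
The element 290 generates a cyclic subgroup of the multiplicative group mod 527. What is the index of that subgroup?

16

ord(290) | φ(527) = φ(17·31) = (17−1)·(31−1) = 16·30 = 480 = 2^5 · 3 · 5.
Divisors of 480: 1, 2, 3, 4, 5, 6, 8, 10, 12, 15, 16, 20, 24, 30, 32, 40, 48, 60, 80, 96, 120, 160, 240, 480.
Test each divisor d:
290^1 ≡ 290 (mod 527)
290^2 ≡ 307 (mod 527)
290^3 ≡ 494 (mod 527)
290^4 ≡ 443 (mod 527)
290^5 ≡ 409 (mod 527)
290^6 ≡ 35 (mod 527)
290^8 ≡ 205 (mod 527)
290^10 ≡ 222 (mod 527)
290^12 ≡ 171 (mod 527)
290^15 ≡ 154 (mod 527)
290^16 ≡ 392 (mod 527)
290^20 ≡ 273 (mod 527)
290^24 ≡ 256 (mod 527)
290^30 ≡ 1 (mod 527) ✓
The order of 290 is 30, so the subgroup it generates has 30 elements.
The index is φ(527) / ord(290) = 480 / 30 = 16.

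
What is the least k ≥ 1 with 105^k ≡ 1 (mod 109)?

9

The order of 105 must divide φ(109) = 109 − 1 = 108 = 2^2 · 3^3.
Divisors of 108: 1, 2, 3, 4, 6, 9, 12, 18, 27, 36, 54, 108.
Compute 105^d (mod 109) for the divisors d until we hit 1:
105^1 ≡ 105
105^2 ≡ 16
105^3 ≡ 45
105^4 ≡ 38
105^6 ≡ 63
105^9 ≡ 1
Therefore the multiplicative order of 105 modulo 109 is 9.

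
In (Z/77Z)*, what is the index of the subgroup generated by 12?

ord(12) | φ(77) = φ(7·11) = (7−1)·(11−1) = 6·10 = 60 = 2^2 · 3 · 5.
Divisors of 60: 1, 2, 3, 4, 5, 6, 10, 12, 15, 20, 30, 60.
Test each divisor d:
12^1 ≡ 12
12^2 ≡ 67
12^3 ≡ 34
12^4 ≡ 23
12^5 ≡ 45
12^6 ≡ 1
So ord_77(12) = 6, hence |⟨12⟩| = 6.
Index = |(Z/77Z)^×| / |⟨12⟩| = 60 / 6 = 10.

10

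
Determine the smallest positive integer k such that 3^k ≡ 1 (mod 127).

Since 3 ∈ (Z/127Z)^×, its order divides φ(127) = 127 − 1 = 126 = 2 · 3^2 · 7.
Divisors of 126: 1, 2, 3, 6, 7, 9, 14, 18, 21, 42, 63, 126.
Compute 3^d (mod 127) for the divisors d until we hit 1:
3^1 ≡ 3 (mod 127)
3^2 ≡ 9 (mod 127)
3^3 ≡ 27 (mod 127)
3^6 ≡ 94 (mod 127)
3^7 ≡ 28 (mod 127)
3^9 ≡ 125 (mod 127)
3^14 ≡ 22 (mod 127)
3^18 ≡ 4 (mod 127)
3^21 ≡ 108 (mod 127)
3^42 ≡ 107 (mod 127)
3^63 ≡ 126 (mod 127)
3^126 ≡ 1 (mod 127) ✓
The smallest such exponent is 126, so the order of 3 is 126.

126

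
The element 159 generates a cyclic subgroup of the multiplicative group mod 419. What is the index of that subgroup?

ord(159) | φ(419) = 419 − 1 = 418 = 2 · 11 · 19.
Divisors of 418: 1, 2, 11, 19, 22, 38, 209, 418.
Evaluate successive powers at the divisors of 418:
159^1 ≡ 159
159^2 ≡ 141
159^11 ≡ 370
159^19 ≡ 290
159^22 ≡ 306
159^38 ≡ 300
159^209 ≡ 418
159^418 ≡ 1
So ord_419(159) = 418, hence |⟨159⟩| = 418.
[(Z/419Z)^× : ⟨159⟩] = 418/418 = 1.

1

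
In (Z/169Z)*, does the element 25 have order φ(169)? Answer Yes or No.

No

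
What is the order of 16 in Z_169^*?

39

The order of 16 must divide φ(169) = φ(13^2) = 13·(13−1) = 156 = 2^2 · 3 · 13.
Divisors of 156: 1, 2, 3, 4, 6, 12, 13, 26, 39, 52, 78, 156.
Evaluate successive powers at the divisors of 156:
16^1 ≡ 16 (mod 169)
16^2 ≡ 87 (mod 169)
16^3 ≡ 40 (mod 169)
16^4 ≡ 133 (mod 169)
16^6 ≡ 79 (mod 169)
16^12 ≡ 157 (mod 169)
16^13 ≡ 146 (mod 169)
16^26 ≡ 22 (mod 169)
16^39 ≡ 1 (mod 169) ✓
Therefore the multiplicative order of 16 modulo 169 is 39.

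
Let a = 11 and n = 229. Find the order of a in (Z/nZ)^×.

38

Since 11 ∈ (Z/229Z)^×, its order divides φ(229) = 229 − 1 = 228 = 2^2 · 3 · 19.
Divisors of 228: 1, 2, 3, 4, 6, 12, 19, 38, 57, 76, 114, 228.
Check 11^d mod 229 for each divisor in increasing order:
11^1 ≡ 11
11^2 ≡ 121
11^3 ≡ 186
11^4 ≡ 214
11^6 ≡ 17
11^12 ≡ 60
11^19 ≡ 228
11^38 ≡ 1
Therefore the multiplicative order of 11 modulo 229 is 38.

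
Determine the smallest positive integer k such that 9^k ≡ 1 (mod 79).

39

ord(9) | φ(79) = 79 − 1 = 78 = 2 · 3 · 13.
Divisors of 78: 1, 2, 3, 6, 13, 26, 39, 78.
Check 9^d mod 79 for each divisor in increasing order:
9^1 ≡ 9 (mod 79)
9^2 ≡ 2 (mod 79)
9^3 ≡ 18 (mod 79)
9^6 ≡ 8 (mod 79)
9^13 ≡ 23 (mod 79)
9^26 ≡ 55 (mod 79)
9^39 ≡ 1 (mod 79) ✓
The smallest such exponent is 39, so the order of 9 is 39.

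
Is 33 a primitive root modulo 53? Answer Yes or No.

Yes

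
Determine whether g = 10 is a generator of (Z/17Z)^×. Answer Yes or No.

φ(17) = 17 − 1 = 16 = 2^4.
Test 10^(16/q) mod 17 for each prime factor q of 16:
10^8 ≡ 16 (mod 17)  [q = 2: ≢ 1 ✓]
None equal 1, so ord_17(10) = 16: 10 is a primitive root.

Yes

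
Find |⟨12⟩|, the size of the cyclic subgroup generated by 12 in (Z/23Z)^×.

ord(12) | φ(23) = 23 − 1 = 22 = 2 · 11.
Divisors of 22: 1, 2, 11, 22.
Check 12^d mod 23 for each divisor in increasing order:
12^1 ≡ 12
12^2 ≡ 6
12^11 ≡ 1
Therefore the multiplicative order of 12 modulo 23 is 11.

11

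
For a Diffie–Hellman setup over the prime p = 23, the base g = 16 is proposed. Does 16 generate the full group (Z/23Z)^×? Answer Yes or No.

No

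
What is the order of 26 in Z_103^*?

Since 26 ∈ (Z/103Z)^×, its order divides φ(103) = 103 − 1 = 102 = 2 · 3 · 17.
Divisors of 102: 1, 2, 3, 6, 17, 34, 51, 102.
Test each divisor d:
26^1 ≡ 26
26^2 ≡ 58
26^3 ≡ 66
26^6 ≡ 30
26^17 ≡ 56
26^34 ≡ 46
26^51 ≡ 1
The smallest such exponent is 51, so the order of 26 is 51.

51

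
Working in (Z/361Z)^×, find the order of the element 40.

ord(40) | φ(361) = φ(19^2) = 19·(19−1) = 342 = 2 · 3^2 · 19.
Divisors of 342: 1, 2, 3, 6, 9, 18, 19, 38, 57, 114, 171, 342.
Check 40^d mod 361 for each divisor in increasing order:
40^1 ≡ 40 (mod 361)
40^2 ≡ 156 (mod 361)
40^3 ≡ 103 (mod 361)
40^6 ≡ 140 (mod 361)
40^9 ≡ 341 (mod 361)
40^18 ≡ 39 (mod 361)
40^19 ≡ 116 (mod 361)
40^38 ≡ 99 (mod 361)
40^57 ≡ 293 (mod 361)
40^114 ≡ 292 (mod 361)
40^171 ≡ 360 (mod 361)
40^342 ≡ 1 (mod 361) ✓
The smallest such exponent is 342, so the order of 40 is 342.

342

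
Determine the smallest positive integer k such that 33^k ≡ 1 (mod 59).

ord(33) | φ(59) = 59 − 1 = 58 = 2 · 29.
Divisors of 58: 1, 2, 29, 58.
Evaluate successive powers at the divisors of 58:
33^1 ≡ 33 (mod 59)
33^2 ≡ 27 (mod 59)
33^29 ≡ 58 (mod 59)
33^58 ≡ 1 (mod 59) ✓
So ord_59(33) = 58.

58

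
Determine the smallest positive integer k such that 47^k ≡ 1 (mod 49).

42

ord(47) | φ(49) = φ(7^2) = 7·(7−1) = 42 = 2 · 3 · 7.
Divisors of 42: 1, 2, 3, 6, 7, 14, 21, 42.
Evaluate successive powers at the divisors of 42:
47^1 ≡ 47 (mod 49)
47^2 ≡ 4 (mod 49)
47^3 ≡ 41 (mod 49)
47^6 ≡ 15 (mod 49)
47^7 ≡ 19 (mod 49)
47^14 ≡ 18 (mod 49)
47^21 ≡ 48 (mod 49)
47^42 ≡ 1 (mod 49) ✓
Hence ord(47) = 42.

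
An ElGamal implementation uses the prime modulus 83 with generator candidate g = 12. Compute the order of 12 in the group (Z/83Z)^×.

41

Since 12 ∈ (Z/83Z)^×, its order divides φ(83) = 83 − 1 = 82 = 2 · 41.
Divisors of 82: 1, 2, 41, 82.
Test each divisor d:
12^1 ≡ 12 (mod 83)
12^2 ≡ 61 (mod 83)
12^41 ≡ 1 (mod 83) ✓
The smallest such exponent is 41, so the order of 12 is 41.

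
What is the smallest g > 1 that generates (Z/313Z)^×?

φ(313) = 313 − 1 = 312 = 2^3 · 3 · 13.
Test candidates g = 2, 3, … against the prime factors q ∈ {2, 3, 13} of φ(313): g is a generator iff g^(312/q) ≢ 1 for every such q.
g = 2: 2^156 ≡ 1 — hits 1, so not a primitive root.
g = 3: 3^156 ≡ 1 — hits 1, so not a primitive root.
g = 4: 4^156 ≡ 1 — hits 1, so not a primitive root.
g = 5: 5^156 ≡ 312; 5^104 ≡ 1 — hits 1, so not a primitive root.
g = 6: 6^156 ≡ 1 — hits 1, so not a primitive root.
g = 7: 7^156 ≡ 312; 7^104 ≡ 1 — hits 1, so not a primitive root.
g = 8: 8^156 ≡ 1 — hits 1, so not a primitive root.
g = 9: 9^156 ≡ 1 — hits 1, so not a primitive root.
g = 10: 10^156 ≡ 312; 10^104 ≡ 214; 10^24 ≡ 103 — none is 1, so 10 is a primitive root.
So 10 is the smallest generator of (Z/313Z)^×.

10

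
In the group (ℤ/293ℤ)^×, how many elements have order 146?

72

φ(293) = 293 − 1 = 292 = 2^2 · 73.
In a cyclic group of order 292, there are φ(d) elements of order d for each divisor d of 292, and zero for non-divisors.
146 = 2 · 73 divides 292, and φ(146) = 72.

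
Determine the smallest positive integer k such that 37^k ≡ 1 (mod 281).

56

ord(37) | φ(281) = 281 − 1 = 280 = 2^3 · 5 · 7.
Divisors of 280: 1, 2, 4, 5, 7, 8, 10, 14, 20, 28, 35, 40, 56, 70, 140, 280.
Test each divisor d:
37^1 ≡ 37 (mod 281)
37^2 ≡ 245 (mod 281)
37^4 ≡ 172 (mod 281)
37^5 ≡ 182 (mod 281)
37^7 ≡ 192 (mod 281)
37^8 ≡ 79 (mod 281)
37^10 ≡ 247 (mod 281)
37^14 ≡ 53 (mod 281)
37^20 ≡ 32 (mod 281)
37^28 ≡ 280 (mod 281)
37^35 ≡ 89 (mod 281)
37^40 ≡ 181 (mod 281)
37^56 ≡ 1 (mod 281) ✓
Therefore the multiplicative order of 37 modulo 281 is 56.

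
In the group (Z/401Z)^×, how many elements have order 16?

φ(401) = 401 − 1 = 400 = 2^4 · 5^2.
Since (Z/401Z)^× is cyclic of order 400, the number of elements of order d is φ(d) when d | 400 and 0 otherwise.
16 = 2^4 divides 400, and φ(16) = 8.

8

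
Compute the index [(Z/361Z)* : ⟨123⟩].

2

ord(123) | φ(361) = φ(19^2) = 19·(19−1) = 342 = 2 · 3^2 · 19.
Divisors of 342: 1, 2, 3, 6, 9, 18, 19, 38, 57, 114, 171, 342.
Compute 123^d (mod 361) for the divisors d until we hit 1:
123^1 ≡ 123
123^2 ≡ 328
123^3 ≡ 273
123^6 ≡ 163
123^9 ≡ 96
123^18 ≡ 191
123^19 ≡ 28
123^38 ≡ 62
123^57 ≡ 292
123^114 ≡ 68
123^171 ≡ 1
The order of 123 is 171, so the subgroup it generates has 171 elements.
Index = |(Z/361Z)^×| / |⟨123⟩| = 342 / 171 = 2.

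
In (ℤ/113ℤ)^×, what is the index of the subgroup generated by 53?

By Lagrange's theorem, ord_113(53) divides φ(113) = 113 − 1 = 112 = 2^4 · 7.
Divisors of 112: 1, 2, 4, 7, 8, 14, 16, 28, 56, 112.
Check 53^d mod 113 for each divisor in increasing order:
53^1 ≡ 53
53^2 ≡ 97
53^4 ≡ 30
53^7 ≡ 98
53^8 ≡ 109
53^14 ≡ 112
53^16 ≡ 16
53^28 ≡ 1
The order of 53 is 28, so the subgroup it generates has 28 elements.
[(Z/113Z)^× : ⟨53⟩] = 112/28 = 4.

4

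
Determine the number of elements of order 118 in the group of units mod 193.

φ(193) = 193 − 1 = 192 = 2^6 · 3.
In a cyclic group of order 192, there are φ(d) elements of order d for each divisor d of 192, and zero for non-divisors.
118 does not divide 192, so no element of (Z/193Z)^× has order 118.

0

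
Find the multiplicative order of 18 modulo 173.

Since 18 ∈ (Z/173Z)^×, its order divides φ(173) = 173 − 1 = 172 = 2^2 · 43.
Divisors of 172: 1, 2, 4, 43, 86, 172.
Evaluate successive powers at the divisors of 172:
18^1 ≡ 18 (mod 173)
18^2 ≡ 151 (mod 173)
18^4 ≡ 138 (mod 173)
18^43 ≡ 93 (mod 173)
18^86 ≡ 172 (mod 173)
18^172 ≡ 1 (mod 173) ✓
Hence ord(18) = 172.

172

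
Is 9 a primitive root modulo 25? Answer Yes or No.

No

φ(25) = φ(5^2) = 5·(5−1) = 20 = 2^2 · 5.
Test 9^(20/q) mod 25 for each prime factor q of 20:
9^10 ≡ 1 (mod 25)  [q = 2: ≡ 1 ✗]
9^4 ≡ 11 (mod 25)  [q = 5: ≢ 1 ✓]
The check at q = 2 fails, so 9 generates a proper subgroup.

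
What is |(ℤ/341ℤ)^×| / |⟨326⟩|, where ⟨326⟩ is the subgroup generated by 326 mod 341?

30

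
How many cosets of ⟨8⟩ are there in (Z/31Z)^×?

The order of 8 must divide φ(31) = 31 − 1 = 30 = 2 · 3 · 5.
Divisors of 30: 1, 2, 3, 5, 6, 10, 15, 30.
Test each divisor d:
8^1 ≡ 8
8^2 ≡ 2
8^3 ≡ 16
8^5 ≡ 1
So ord_31(8) = 5, hence |⟨8⟩| = 5.
Index = |(Z/31Z)^×| / |⟨8⟩| = 30 / 5 = 6.

6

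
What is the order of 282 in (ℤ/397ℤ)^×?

By Lagrange's theorem, ord_397(282) divides φ(397) = 397 − 1 = 396 = 2^2 · 3^2 · 11.
Divisors of 396: 1, 2, 3, 4, 6, 9, 11, 12, 18, 22, 33, 36, 44, 66, 99, 132, 198, 396.
Check 282^d mod 397 for each divisor in increasing order:
282^1 ≡ 282
282^2 ≡ 124
282^3 ≡ 32
282^4 ≡ 290
282^6 ≡ 230
282^9 ≡ 214
282^11 ≡ 334
282^12 ≡ 99
282^18 ≡ 141
282^22 ≡ 396
282^33 ≡ 63
282^36 ≡ 31
282^44 ≡ 1
Hence ord(282) = 44.

44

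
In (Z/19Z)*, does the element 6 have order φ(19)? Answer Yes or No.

No

φ(19) = 19 − 1 = 18 = 2 · 3^2.
It suffices to check that the order of 6 is not a proper divisor of 18: compute 6^(18/q) for q ∈ {2, 3}.
6^9 ≡ 1 (mod 19)  [q = 2: ≡ 1 ✗]
6^6 ≡ 11 (mod 19)  [q = 3: ≢ 1 ✓]
6^9 ≡ 1 shows ord(6) | 9, strictly less than φ(19); not a primitive root.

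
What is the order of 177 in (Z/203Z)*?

84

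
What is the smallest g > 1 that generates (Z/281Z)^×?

φ(281) = 281 − 1 = 280 = 2^3 · 5 · 7.
g is a primitive root iff g^(280/q) ≢ 1 (mod 281) for each prime q ∈ {2, 5, 7}.
g = 2: 2^140 ≡ 1 — hits 1, so not a primitive root.
g = 3: 3^140 ≡ 280; 3^56 ≡ 86; 3^40 ≡ 249 — none is 1, so 3 is a primitive root.
The smallest primitive root modulo 281 is 3.

3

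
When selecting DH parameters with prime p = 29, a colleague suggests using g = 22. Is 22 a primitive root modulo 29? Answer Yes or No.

φ(29) = 29 − 1 = 28 = 2^2 · 7.
Test 22^(28/q) mod 29 for each prime factor q of 28:
22^14 ≡ 1 (mod 29)  [q = 2: ≡ 1 ✗]
22^4 ≡ 23 (mod 29)  [q = 7: ≢ 1 ✓]
22^14 ≡ 1 shows ord(22) | 14, strictly less than φ(29); not a primitive root.

No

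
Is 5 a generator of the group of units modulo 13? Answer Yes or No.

No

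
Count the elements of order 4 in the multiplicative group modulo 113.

2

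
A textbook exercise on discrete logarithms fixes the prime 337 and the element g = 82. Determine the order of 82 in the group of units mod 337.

84

The order of 82 must divide φ(337) = 337 − 1 = 336 = 2^4 · 3 · 7.
Divisors of 336: 1, 2, 3, 4, 6, 7, 8, 12, 14, 16, 21, 24, 28, 42, 48, 56, 84, 112, 168, 336.
Check 82^d mod 337 for each divisor in increasing order:
82^1 ≡ 82
82^2 ≡ 321
82^3 ≡ 36
82^4 ≡ 256
82^6 ≡ 285
82^7 ≡ 117
82^8 ≡ 158
82^12 ≡ 8
82^14 ≡ 209
82^16 ≡ 26
82^21 ≡ 189
82^24 ≡ 64
82^28 ≡ 208
82^42 ≡ 336
82^48 ≡ 52
82^56 ≡ 128
82^84 ≡ 1
Therefore the multiplicative order of 82 modulo 337 is 84.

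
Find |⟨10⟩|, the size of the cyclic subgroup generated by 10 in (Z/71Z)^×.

35

ord(10) | φ(71) = 71 − 1 = 70 = 2 · 5 · 7.
Divisors of 70: 1, 2, 5, 7, 10, 14, 35, 70.
Compute 10^d (mod 71) for the divisors d until we hit 1:
10^1 ≡ 10 (mod 71)
10^2 ≡ 29 (mod 71)
10^5 ≡ 32 (mod 71)
10^7 ≡ 5 (mod 71)
10^10 ≡ 30 (mod 71)
10^14 ≡ 25 (mod 71)
10^35 ≡ 1 (mod 71) ✓
Therefore the multiplicative order of 10 modulo 71 is 35.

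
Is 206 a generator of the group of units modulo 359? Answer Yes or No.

Yes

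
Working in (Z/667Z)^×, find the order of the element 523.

Since 523 ∈ (Z/667Z)^×, its order divides φ(667) = φ(23·29) = (23−1)·(29−1) = 22·28 = 616 = 2^3 · 7 · 11.
Divisors of 616: 1, 2, 4, 7, 8, 11, 14, 22, 28, 44, 56, 77, 88, 154, 308, 616.
Evaluate successive powers at the divisors of 616:
523^1 ≡ 523 (mod 667)
523^2 ≡ 59 (mod 667)
523^4 ≡ 146 (mod 667)
523^7 ≡ 204 (mod 667)
523^8 ≡ 639 (mod 667)
523^11 ≡ 436 (mod 667)
523^14 ≡ 262 (mod 667)
523^22 ≡ 1 (mod 667) ✓
So ord_667(523) = 22.

22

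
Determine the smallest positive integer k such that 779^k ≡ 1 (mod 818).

By Lagrange's theorem, ord_818(779) divides φ(818) = φ(2)·φ(409) = 1·408 = 408 = 2^3 · 3 · 17.
Divisors of 408: 1, 2, 3, 4, 6, 8, 12, 17, 24, 34, 51, 68, 102, 136, 204, 408.
Test each divisor d:
779^1 ≡ 779 (mod 818)
779^2 ≡ 703 (mod 818)
779^3 ≡ 395 (mod 818)
779^4 ≡ 137 (mod 818)
779^6 ≡ 605 (mod 818)
779^8 ≡ 773 (mod 818)
779^12 ≡ 379 (mod 818)
779^17 ≡ 371 (mod 818)
779^24 ≡ 491 (mod 818)
779^34 ≡ 217 (mod 818)
779^51 ≡ 343 (mod 818)
779^68 ≡ 463 (mod 818)
779^102 ≡ 675 (mod 818)
779^136 ≡ 53 (mod 818)
779^204 ≡ 817 (mod 818)
779^408 ≡ 1 (mod 818) ✓
So ord_818(779) = 408.

408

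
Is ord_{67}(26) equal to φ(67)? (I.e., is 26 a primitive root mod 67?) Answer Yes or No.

No

φ(67) = 67 − 1 = 66 = 2 · 3 · 11.
It suffices to check that the order of 26 is not a proper divisor of 66: compute 26^(66/q) for q ∈ {2, 3, 11}.
26^33 ≡ 1 (mod 67)  [q = 2: ≡ 1 ✗]
26^22 ≡ 29 (mod 67)  [q = 3: ≢ 1 ✓]
26^6 ≡ 15 (mod 67)  [q = 11: ≢ 1 ✓]
26^33 ≡ 1 shows ord(26) | 33, strictly less than φ(67); not a primitive root.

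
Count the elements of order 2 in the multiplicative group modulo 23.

1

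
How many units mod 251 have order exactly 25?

20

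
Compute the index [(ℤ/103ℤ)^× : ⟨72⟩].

6

Since 72 ∈ (Z/103Z)^×, its order divides φ(103) = 103 − 1 = 102 = 2 · 3 · 17.
Divisors of 102: 1, 2, 3, 6, 17, 34, 51, 102.
Evaluate successive powers at the divisors of 102:
72^1 ≡ 72 (mod 103)
72^2 ≡ 34 (mod 103)
72^3 ≡ 79 (mod 103)
72^6 ≡ 61 (mod 103)
72^17 ≡ 1 (mod 103) ✓
Thus |⟨72⟩| = ord(72) = 17.
The index is φ(103) / ord(72) = 102 / 17 = 6.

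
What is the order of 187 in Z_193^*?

96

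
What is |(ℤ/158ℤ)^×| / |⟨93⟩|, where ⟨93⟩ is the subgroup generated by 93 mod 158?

Since 93 ∈ (Z/158Z)^×, its order divides φ(158) = φ(2)·φ(79) = 1·78 = 78 = 2 · 3 · 13.
Divisors of 78: 1, 2, 3, 6, 13, 26, 39, 78.
Check 93^d mod 158 for each divisor in increasing order:
93^1 ≡ 93 (mod 158)
93^2 ≡ 117 (mod 158)
93^3 ≡ 137 (mod 158)
93^6 ≡ 125 (mod 158)
93^13 ≡ 157 (mod 158)
93^26 ≡ 1 (mod 158) ✓
So ord_158(93) = 26, hence |⟨93⟩| = 26.
The index is φ(158) / ord(93) = 78 / 26 = 3.

3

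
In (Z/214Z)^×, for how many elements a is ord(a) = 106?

φ(214) = φ(2)·φ(107) = 1·106 = 106 = 2 · 53.
In a cyclic group of order 106, there are φ(d) elements of order d for each divisor d of 106, and zero for non-divisors.
106 = 2 · 53 divides 106, and φ(106) = 52.

52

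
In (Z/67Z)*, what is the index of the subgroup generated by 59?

6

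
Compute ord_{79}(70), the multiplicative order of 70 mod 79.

ord(70) | φ(79) = 79 − 1 = 78 = 2 · 3 · 13.
Divisors of 78: 1, 2, 3, 6, 13, 26, 39, 78.
Check 70^d mod 79 for each divisor in increasing order:
70^1 ≡ 70
70^2 ≡ 2
70^3 ≡ 61
70^6 ≡ 8
70^13 ≡ 56
70^26 ≡ 55
70^39 ≡ 78
70^78 ≡ 1
So ord_79(70) = 78.

78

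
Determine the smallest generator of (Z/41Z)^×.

6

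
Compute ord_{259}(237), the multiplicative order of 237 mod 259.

36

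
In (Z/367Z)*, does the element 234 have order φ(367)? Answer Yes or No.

No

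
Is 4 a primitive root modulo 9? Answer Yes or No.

No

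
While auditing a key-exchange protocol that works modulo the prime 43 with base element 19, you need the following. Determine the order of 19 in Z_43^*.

42

ord(19) | φ(43) = 43 − 1 = 42 = 2 · 3 · 7.
Divisors of 42: 1, 2, 3, 6, 7, 14, 21, 42.
Test each divisor d:
19^1 ≡ 19 (mod 43)
19^2 ≡ 17 (mod 43)
19^3 ≡ 22 (mod 43)
19^6 ≡ 11 (mod 43)
19^7 ≡ 37 (mod 43)
19^14 ≡ 36 (mod 43)
19^21 ≡ 42 (mod 43)
19^42 ≡ 1 (mod 43) ✓
So ord_43(19) = 42.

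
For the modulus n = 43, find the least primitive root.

3

φ(43) = 43 − 1 = 42 = 2 · 3 · 7.
Test candidates g = 2, 3, … against the prime factors q ∈ {2, 3, 7} of φ(43): g is a generator iff g^(42/q) ≢ 1 for every such q.
g = 2: 2^21 ≡ 42; 2^14 ≡ 1 — hits 1, so not a primitive root.
g = 3: 3^21 ≡ 42; 3^14 ≡ 36; 3^6 ≡ 41 — none is 1, so 3 is a primitive root.
So 3 is the smallest generator of (Z/43Z)^×.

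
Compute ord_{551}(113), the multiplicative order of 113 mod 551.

ord(113) | φ(551) = φ(19·29) = (19−1)·(29−1) = 18·28 = 504 = 2^3 · 3^2 · 7.
Divisors of 504: 1, 2, 3, 4, 6, 7, 8, 9, 12, 14, 18, 21, 24, 28, 36, 42, 56, 63, 72, 84, 126, 168, 252, 504.
Compute 113^d (mod 551) for the divisors d until we hit 1:
113^1 ≡ 113 (mod 551)
113^2 ≡ 96 (mod 551)
113^3 ≡ 379 (mod 551)
113^4 ≡ 400 (mod 551)
113^6 ≡ 381 (mod 551)
113^7 ≡ 75 (mod 551)
113^8 ≡ 210 (mod 551)
113^9 ≡ 37 (mod 551)
113^12 ≡ 248 (mod 551)
113^14 ≡ 115 (mod 551)
113^18 ≡ 267 (mod 551)
113^21 ≡ 360 (mod 551)
113^24 ≡ 343 (mod 551)
113^28 ≡ 1 (mod 551) ✓
So ord_551(113) = 28.

28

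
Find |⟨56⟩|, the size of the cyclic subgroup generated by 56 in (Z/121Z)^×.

11

The order of 56 must divide φ(121) = φ(11^2) = 11·(11−1) = 110 = 2 · 5 · 11.
Divisors of 110: 1, 2, 5, 10, 11, 22, 55, 110.
Check 56^d mod 121 for each divisor in increasing order:
56^1 ≡ 56 (mod 121)
56^2 ≡ 111 (mod 121)
56^5 ≡ 34 (mod 121)
56^10 ≡ 67 (mod 121)
56^11 ≡ 1 (mod 121) ✓
Therefore the multiplicative order of 56 modulo 121 is 11.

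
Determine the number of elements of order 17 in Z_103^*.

16

φ(103) = 103 − 1 = 102 = 2 · 3 · 17.
In a cyclic group of order 102, there are φ(d) elements of order d for each divisor d of 102, and zero for non-divisors.
17 | 102, and φ(17) = 17 − 1 = 16.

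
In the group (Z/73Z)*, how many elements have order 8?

φ(73) = 73 − 1 = 72 = 2^3 · 3^2.
In a cyclic group of order 72, there are φ(d) elements of order d for each divisor d of 72, and zero for non-divisors.
8 = 2^3 divides 72, and φ(8) = 4.

4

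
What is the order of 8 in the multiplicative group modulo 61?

20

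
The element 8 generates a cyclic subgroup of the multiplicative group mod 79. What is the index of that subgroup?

6

By Lagrange's theorem, ord_79(8) divides φ(79) = 79 − 1 = 78 = 2 · 3 · 13.
Divisors of 78: 1, 2, 3, 6, 13, 26, 39, 78.
Compute 8^d (mod 79) for the divisors d until we hit 1:
8^1 ≡ 8 (mod 79)
8^2 ≡ 64 (mod 79)
8^3 ≡ 38 (mod 79)
8^6 ≡ 22 (mod 79)
8^13 ≡ 1 (mod 79) ✓
Thus |⟨8⟩| = ord(8) = 13.
The index is φ(79) / ord(8) = 78 / 13 = 6.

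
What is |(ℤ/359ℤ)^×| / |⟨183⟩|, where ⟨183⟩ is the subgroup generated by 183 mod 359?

1

By Lagrange's theorem, ord_359(183) divides φ(359) = 359 − 1 = 358 = 2 · 179.
Divisors of 358: 1, 2, 179, 358.
Evaluate successive powers at the divisors of 358:
183^1 ≡ 183 (mod 359)
183^2 ≡ 102 (mod 359)
183^179 ≡ 358 (mod 359)
183^358 ≡ 1 (mod 359) ✓
Thus |⟨183⟩| = ord(183) = 358.
Index = |(Z/359Z)^×| / |⟨183⟩| = 358 / 358 = 1.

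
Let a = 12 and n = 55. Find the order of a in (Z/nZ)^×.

By Lagrange's theorem, ord_55(12) divides φ(55) = φ(5·11) = (5−1)·(11−1) = 4·10 = 40 = 2^3 · 5.
Divisors of 40: 1, 2, 4, 5, 8, 10, 20, 40.
Test each divisor d:
12^1 ≡ 12 (mod 55)
12^2 ≡ 34 (mod 55)
12^4 ≡ 1 (mod 55) ✓
So ord_55(12) = 4.

4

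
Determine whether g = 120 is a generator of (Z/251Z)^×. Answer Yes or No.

Yes

φ(251) = 251 − 1 = 250 = 2 · 5^3.
An element g generates (Z/251Z)^× iff g^(250/q) ≢ 1 (mod 251) for each prime q ∈ {2, 5}.
120^125 ≡ 250 (mod 251)  [q = 2: ≢ 1 ✓]
120^50 ≡ 219 (mod 251)  [q = 5: ≢ 1 ✓]
All checks pass, so 120 has order 250 and is a primitive root modulo 251.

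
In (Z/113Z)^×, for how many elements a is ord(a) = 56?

24

φ(113) = 113 − 1 = 112 = 2^4 · 7.
In a cyclic group of order 112, there are φ(d) elements of order d for each divisor d of 112, and zero for non-divisors.
56 = 2^3 · 7 divides 112, and φ(56) = 24.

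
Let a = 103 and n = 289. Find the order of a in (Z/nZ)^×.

17

ord(103) | φ(289) = φ(17^2) = 17·(17−1) = 272 = 2^4 · 17.
Divisors of 272: 1, 2, 4, 8, 16, 17, 34, 68, 136, 272.
Check 103^d mod 289 for each divisor in increasing order:
103^1 ≡ 103 (mod 289)
103^2 ≡ 205 (mod 289)
103^4 ≡ 120 (mod 289)
103^8 ≡ 239 (mod 289)
103^16 ≡ 188 (mod 289)
103^17 ≡ 1 (mod 289) ✓
Therefore the multiplicative order of 103 modulo 289 is 17.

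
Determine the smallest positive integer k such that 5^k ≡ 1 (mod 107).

106

The order of 5 must divide φ(107) = 107 − 1 = 106 = 2 · 53.
Divisors of 106: 1, 2, 53, 106.
Check 5^d mod 107 for each divisor in increasing order:
5^1 ≡ 5
5^2 ≡ 25
5^53 ≡ 106
5^106 ≡ 1
So ord_107(5) = 106.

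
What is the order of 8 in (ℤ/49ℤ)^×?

The order of 8 must divide φ(49) = φ(7^2) = 7·(7−1) = 42 = 2 · 3 · 7.
Divisors of 42: 1, 2, 3, 6, 7, 14, 21, 42.
Compute 8^d (mod 49) for the divisors d until we hit 1:
8^1 ≡ 8
8^2 ≡ 15
8^3 ≡ 22
8^6 ≡ 43
8^7 ≡ 1
The smallest such exponent is 7, so the order of 8 is 7.

7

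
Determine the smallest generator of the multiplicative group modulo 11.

φ(11) = 11 − 1 = 10 = 2 · 5.
g is a primitive root iff g^(10/q) ≢ 1 (mod 11) for each prime q ∈ {2, 5}.
g = 2: 2^5 ≡ 10; 2^2 ≡ 4 — none is 1, so 2 is a primitive root.
Hence the least primitive root of 11 is 2.

2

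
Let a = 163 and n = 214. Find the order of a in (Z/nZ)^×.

By Lagrange's theorem, ord_214(163) divides φ(214) = φ(2)·φ(107) = 1·106 = 106 = 2 · 53.
Divisors of 106: 1, 2, 53, 106.
Check 163^d mod 214 for each divisor in increasing order:
163^1 ≡ 163 (mod 214)
163^2 ≡ 33 (mod 214)
163^53 ≡ 1 (mod 214) ✓
Hence ord(163) = 53.

53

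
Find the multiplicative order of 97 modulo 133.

18

Since 97 ∈ (Z/133Z)^×, its order divides φ(133) = φ(7·19) = (7−1)·(19−1) = 6·18 = 108 = 2^2 · 3^3.
Divisors of 108: 1, 2, 3, 4, 6, 9, 12, 18, 27, 36, 54, 108.
Test each divisor d:
97^1 ≡ 97
97^2 ≡ 99
97^3 ≡ 27
97^4 ≡ 92
97^6 ≡ 64
97^9 ≡ 132
97^12 ≡ 106
97^18 ≡ 1
Hence ord(97) = 18.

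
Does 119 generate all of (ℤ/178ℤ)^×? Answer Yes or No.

Yes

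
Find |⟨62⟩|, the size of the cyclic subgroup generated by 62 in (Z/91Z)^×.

6

Since 62 ∈ (Z/91Z)^×, its order divides φ(91) = φ(7·13) = (7−1)·(13−1) = 6·12 = 72 = 2^3 · 3^2.
Divisors of 72: 1, 2, 3, 4, 6, 8, 9, 12, 18, 24, 36, 72.
Check 62^d mod 91 for each divisor in increasing order:
62^1 ≡ 62 (mod 91)
62^2 ≡ 22 (mod 91)
62^3 ≡ 90 (mod 91)
62^4 ≡ 29 (mod 91)
62^6 ≡ 1 (mod 91) ✓
So ord_91(62) = 6.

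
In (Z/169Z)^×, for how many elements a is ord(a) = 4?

2

φ(169) = φ(13^2) = 13·(13−1) = 156 = 2^2 · 3 · 13.
(Z/169Z)^× is cyclic (|G| = 156); a cyclic group of order m has exactly φ(d) elements of each order d | m, and none otherwise.
4 = 2^2 divides 156, and φ(4) = 2.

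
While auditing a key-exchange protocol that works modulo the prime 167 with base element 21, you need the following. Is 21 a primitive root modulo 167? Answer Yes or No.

No

φ(167) = 167 − 1 = 166 = 2 · 83.
It suffices to check that the order of 21 is not a proper divisor of 166: compute 21^(166/q) for q ∈ {2, 83}.
21^83 ≡ 1 (mod 167)  [q = 2: ≡ 1 ✗]
21^2 ≡ 107 (mod 167)  [q = 83: ≢ 1 ✓]
21^83 ≡ 1 shows ord(21) | 83, strictly less than φ(167); not a primitive root.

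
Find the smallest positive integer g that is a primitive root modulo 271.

6

φ(271) = 271 − 1 = 270 = 2 · 3^3 · 5.
g is a primitive root iff g^(270/q) ≢ 1 (mod 271) for each prime q ∈ {2, 3, 5}.
g = 2: 2^135 ≡ 1 — hits 1, so not a primitive root.
g = 3: 3^135 ≡ 270; 3^90 ≡ 1 — hits 1, so not a primitive root.
g = 4: 4^135 ≡ 1 — hits 1, so not a primitive root.
g = 5: 5^135 ≡ 1 — hits 1, so not a primitive root.
g = 6: 6^135 ≡ 270; 6^90 ≡ 242; 6^54 ≡ 10 — none is 1, so 6 is a primitive root.
The smallest primitive root modulo 271 is 6.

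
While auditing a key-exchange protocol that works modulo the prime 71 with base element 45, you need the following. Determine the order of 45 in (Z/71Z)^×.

7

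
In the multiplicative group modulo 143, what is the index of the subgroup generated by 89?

ord(89) | φ(143) = φ(11·13) = (11−1)·(13−1) = 10·12 = 120 = 2^3 · 3 · 5.
Divisors of 120: 1, 2, 3, 4, 5, 6, 8, 10, 12, 15, 20, 24, 30, 40, 60, 120.
Compute 89^d (mod 143) for the divisors d until we hit 1:
89^1 ≡ 89 (mod 143)
89^2 ≡ 56 (mod 143)
89^3 ≡ 122 (mod 143)
89^4 ≡ 133 (mod 143)
89^5 ≡ 111 (mod 143)
89^6 ≡ 12 (mod 143)
89^8 ≡ 100 (mod 143)
89^10 ≡ 23 (mod 143)
89^12 ≡ 1 (mod 143) ✓
So ord_143(89) = 12, hence |⟨89⟩| = 12.
Index = |(Z/143Z)^×| / |⟨89⟩| = 120 / 12 = 10.

10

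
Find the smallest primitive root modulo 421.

2

φ(421) = 421 − 1 = 420 = 2^2 · 3 · 5 · 7.
g is a primitive root iff g^(420/q) ≢ 1 (mod 421) for each prime q ∈ {2, 3, 5, 7}.
g = 2: 2^210 ≡ 420; 2^140 ≡ 400; 2^84 ≡ 279; 2^60 ≡ 370 — none is 1, so 2 is a primitive root.
The smallest primitive root modulo 421 is 2.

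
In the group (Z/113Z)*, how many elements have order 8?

φ(113) = 113 − 1 = 112 = 2^4 · 7.
Since (Z/113Z)^× is cyclic of order 112, the number of elements of order d is φ(d) when d | 112 and 0 otherwise.
8 = 2^3 divides 112, and φ(8) = 4.

4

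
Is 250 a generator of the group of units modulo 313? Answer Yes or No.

φ(313) = 313 − 1 = 312 = 2^3 · 3 · 13.
An element g generates (Z/313Z)^× iff g^(312/q) ≢ 1 (mod 313) for each prime q ∈ {2, 3, 13}.
250^156 ≡ 312 (mod 313)  [q = 2: ≢ 1 ✓]
250^104 ≡ 214 (mod 313)  [q = 3: ≢ 1 ✓]
250^24 ≡ 103 (mod 313)  [q = 13: ≢ 1 ✓]
All checks pass, so 250 has order 312 and is a primitive root modulo 313.

Yes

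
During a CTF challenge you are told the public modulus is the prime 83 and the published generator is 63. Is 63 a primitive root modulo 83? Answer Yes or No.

No

φ(83) = 83 − 1 = 82 = 2 · 41.
Test 63^(82/q) mod 83 for each prime factor q of 82:
63^41 ≡ 1 (mod 83)  [q = 2: ≡ 1 ✗]
63^2 ≡ 68 (mod 83)  [q = 41: ≢ 1 ✓]
63^41 ≡ 1 shows ord(63) | 41, strictly less than φ(83); not a primitive root.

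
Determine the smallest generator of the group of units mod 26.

φ(26) = φ(2)·φ(13) = 1·12 = 12 = 2^2 · 3.
g is a primitive root iff g^(12/q) ≢ 1 (mod 26) for each prime q ∈ {2, 3}.
g = 2: gcd(2, 26) = 2 > 1, not a unit — skip.
g = 3: 3^6 ≡ 1 — hits 1, so not a primitive root.
g = 4: gcd(4, 26) = 2 > 1, not a unit — skip.
g = 5: 5^6 ≡ 25; 5^4 ≡ 1 — hits 1, so not a primitive root.
g = 6: gcd(6, 26) = 2 > 1, not a unit — skip.
g = 7: 7^6 ≡ 25; 7^4 ≡ 9 — none is 1, so 7 is a primitive root.
The smallest primitive root modulo 26 is 7.

7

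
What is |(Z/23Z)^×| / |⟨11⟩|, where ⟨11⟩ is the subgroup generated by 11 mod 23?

1

The order of 11 must divide φ(23) = 23 − 1 = 22 = 2 · 11.
Divisors of 22: 1, 2, 11, 22.
Test each divisor d:
11^1 ≡ 11 (mod 23)
11^2 ≡ 6 (mod 23)
11^11 ≡ 22 (mod 23)
11^22 ≡ 1 (mod 23) ✓
The order of 11 is 22, so the subgroup it generates has 22 elements.
Index = |(Z/23Z)^×| / |⟨11⟩| = 22 / 22 = 1.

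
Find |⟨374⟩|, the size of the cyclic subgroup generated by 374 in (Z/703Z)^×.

18

By Lagrange's theorem, ord_703(374) divides φ(703) = φ(19·37) = (19−1)·(37−1) = 18·36 = 648 = 2^3 · 3^4.
Divisors of 648: 1, 2, 3, 4, 6, 8, 9, 12, 18, 24, 27, 36, 54, 72, 81, 108, 162, 216, 324, 648.
Compute 374^d (mod 703) for the divisors d until we hit 1:
374^1 ≡ 374 (mod 703)
374^2 ≡ 682 (mod 703)
374^3 ≡ 582 (mod 703)
374^4 ≡ 441 (mod 703)
374^6 ≡ 581 (mod 703)
374^8 ≡ 453 (mod 703)
374^9 ≡ 702 (mod 703)
374^12 ≡ 121 (mod 703)
374^18 ≡ 1 (mod 703) ✓
Hence ord(374) = 18.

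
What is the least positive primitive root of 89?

φ(89) = 89 − 1 = 88 = 2^3 · 11.
g is a primitive root iff g^(88/q) ≢ 1 (mod 89) for each prime q ∈ {2, 11}.
g = 2: 2^44 ≡ 1 — hits 1, so not a primitive root.
g = 3: 3^44 ≡ 88; 3^8 ≡ 64 — none is 1, so 3 is a primitive root.
So 3 is the smallest generator of (Z/89Z)^×.

3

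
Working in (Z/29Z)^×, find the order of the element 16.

7

By Lagrange's theorem, ord_29(16) divides φ(29) = 29 − 1 = 28 = 2^2 · 7.
Divisors of 28: 1, 2, 4, 7, 14, 28.
Evaluate successive powers at the divisors of 28:
16^1 ≡ 16 (mod 29)
16^2 ≡ 24 (mod 29)
16^4 ≡ 25 (mod 29)
16^7 ≡ 1 (mod 29) ✓
The smallest such exponent is 7, so the order of 16 is 7.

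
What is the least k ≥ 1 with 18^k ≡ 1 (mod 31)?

15

The order of 18 must divide φ(31) = 31 − 1 = 30 = 2 · 3 · 5.
Divisors of 30: 1, 2, 3, 5, 6, 10, 15, 30.
Test each divisor d:
18^1 ≡ 18 (mod 31)
18^2 ≡ 14 (mod 31)
18^3 ≡ 4 (mod 31)
18^5 ≡ 25 (mod 31)
18^6 ≡ 16 (mod 31)
18^10 ≡ 5 (mod 31)
18^15 ≡ 1 (mod 31) ✓
The smallest such exponent is 15, so the order of 18 is 15.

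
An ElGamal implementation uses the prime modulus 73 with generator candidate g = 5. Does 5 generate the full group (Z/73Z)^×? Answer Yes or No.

Yes

φ(73) = 73 − 1 = 72 = 2^3 · 3^2.
It suffices to check that the order of 5 is not a proper divisor of 72: compute 5^(72/q) for q ∈ {2, 3}.
5^36 ≡ 72 (mod 73)  [q = 2: ≢ 1 ✓]
5^24 ≡ 8 (mod 73)  [q = 3: ≢ 1 ✓]
Every test exponent gives a nontrivial residue, hence 5 generates the full group.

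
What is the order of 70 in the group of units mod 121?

ord(70) | φ(121) = φ(11^2) = 11·(11−1) = 110 = 2 · 5 · 11.
Divisors of 110: 1, 2, 5, 10, 11, 22, 55, 110.
Compute 70^d (mod 121) for the divisors d until we hit 1:
70^1 ≡ 70
70^2 ≡ 60
70^5 ≡ 78
70^10 ≡ 34
70^11 ≡ 81
70^22 ≡ 27
70^55 ≡ 1
Therefore the multiplicative order of 70 modulo 121 is 55.

55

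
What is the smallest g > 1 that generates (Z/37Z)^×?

φ(37) = 37 − 1 = 36 = 2^2 · 3^2.
Test candidates g = 2, 3, … against the prime factors q ∈ {2, 3} of φ(37): g is a generator iff g^(36/q) ≢ 1 for every such q.
g = 2: 2^18 ≡ 36; 2^12 ≡ 26 — none is 1, so 2 is a primitive root.
Hence the least primitive root of 37 is 2.

2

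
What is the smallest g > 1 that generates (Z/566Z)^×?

φ(566) = φ(2)·φ(283) = 1·282 = 282 = 2 · 3 · 47.
Test candidates g = 2, 3, … against the prime factors q ∈ {2, 3, 47} of φ(566): g is a generator iff g^(282/q) ≢ 1 for every such q.
g = 2: gcd(2, 566) = 2 > 1, not a unit — skip.
g = 3: 3^141 ≡ 565; 3^94 ≡ 521; 3^6 ≡ 163 — none is 1, so 3 is a primitive root.
So 3 is the smallest generator of (Z/566Z)^×.

3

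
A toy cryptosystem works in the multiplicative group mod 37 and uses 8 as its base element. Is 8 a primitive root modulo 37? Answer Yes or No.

No

φ(37) = 37 − 1 = 36 = 2^2 · 3^2.
8 is a primitive root mod 37 iff 8^(φ(37)/q) ≢ 1 for every prime q | φ(37), i.e. q ∈ {2, 3}.
8^18 ≡ 36 (mod 37)  [q = 2: ≢ 1 ✓]
8^12 ≡ 1 (mod 37)  [q = 3: ≡ 1 ✗]
Since 8^12 ≡ 1, the order of 8 divides 12 < 36, so 8 is not a primitive root.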